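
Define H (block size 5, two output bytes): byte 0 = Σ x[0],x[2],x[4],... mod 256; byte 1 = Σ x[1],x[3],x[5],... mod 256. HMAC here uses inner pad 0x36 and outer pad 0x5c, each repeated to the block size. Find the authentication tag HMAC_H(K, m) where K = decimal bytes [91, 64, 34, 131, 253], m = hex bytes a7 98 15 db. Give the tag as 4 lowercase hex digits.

Key decimal bytes [91, 64, 34, 131, 253] = 5b 40 22 83 fd is exactly B = 5 bytes: K' = 5b 40 22 83 fd.
K' ⊕ ipad = 6d 76 14 b5 cb.  K' ⊕ opad = 07 1c 7e df a1.
Inner input = (K'⊕ipad) ∥ m = 6d 76 14 b5 cb ∥ a7 98 15 db.
Inner hash: even-index sum = 703 mod 256 = 191; odd-index sum = 487 mod 256 = 231 → bf e7.
Outer input = (K'⊕opad) ∥ inner = 07 1c 7e df a1 ∥ bf e7.
Outer hash (tag): even-index sum = 525 mod 256 = 13; odd-index sum = 442 mod 256 = 186 → 0d ba.

0dba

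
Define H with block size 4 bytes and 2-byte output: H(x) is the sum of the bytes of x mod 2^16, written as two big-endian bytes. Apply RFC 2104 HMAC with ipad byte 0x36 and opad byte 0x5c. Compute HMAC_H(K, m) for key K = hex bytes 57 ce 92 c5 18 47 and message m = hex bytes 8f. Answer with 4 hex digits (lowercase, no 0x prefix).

Key hex bytes 57 ce 92 c5 18 47 is 6 bytes > B = 4, so hash it first: H(key) = 02 db, then zero-pad to 4 bytes: K' = 02 db 00 00.
K' ⊕ ipad = 34 ed 36 36.  K' ⊕ opad = 5e 87 5c 5c.
Inner input = (K'⊕ipad) ∥ m = 34 ed 36 36 ∥ 8f.
Inner hash: sum = 52+237+54+54+143 = 540 → 02 1c.
Outer input = (K'⊕opad) ∥ inner = 5e 87 5c 5c ∥ 02 1c.
Outer hash (tag): sum = 94+135+92+92+2+28 = 443 → 01 bb.

01bb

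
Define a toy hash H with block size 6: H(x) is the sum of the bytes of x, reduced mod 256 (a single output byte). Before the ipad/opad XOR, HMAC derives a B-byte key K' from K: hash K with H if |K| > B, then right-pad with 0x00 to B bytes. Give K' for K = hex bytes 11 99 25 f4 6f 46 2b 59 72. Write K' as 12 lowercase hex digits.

6e0000000000

|K| = 9 > B = 6, so first hash the key.
H(K): sum = 17+153+37+244+111+70+43+89+114 = 878; mod 256 = 110 → 6e.
Zero-pad H(K) = 6e to 6 bytes: K' = 6e 00 00 00 00 00.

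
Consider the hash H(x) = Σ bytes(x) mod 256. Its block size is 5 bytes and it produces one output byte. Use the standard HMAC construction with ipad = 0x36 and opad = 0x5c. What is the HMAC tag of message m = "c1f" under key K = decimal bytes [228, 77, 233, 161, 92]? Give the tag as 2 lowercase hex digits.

Key decimal bytes [228, 77, 233, 161, 92] = e4 4d e9 a1 5c is exactly B = 5 bytes: K' = e4 4d e9 a1 5c.
K' ⊕ ipad = d2 7b df 97 6a.  K' ⊕ opad = b8 11 b5 fd 00.
Inner input = (K'⊕ipad) ∥ m = d2 7b df 97 6a ∥ 63 31 66.
Inner hash: sum = 210+123+223+151+106+99+49+102 = 1063; mod 256 = 39 → 27.
Outer input = (K'⊕opad) ∥ inner = b8 11 b5 fd 00 ∥ 27.
Outer hash (tag): sum = 184+17+181+253+0+39 = 674; mod 256 = 162 → a2.

a2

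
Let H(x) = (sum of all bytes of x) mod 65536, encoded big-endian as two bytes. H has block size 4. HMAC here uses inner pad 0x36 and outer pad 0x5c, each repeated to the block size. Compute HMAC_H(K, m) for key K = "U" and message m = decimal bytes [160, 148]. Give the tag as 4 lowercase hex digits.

0158

Key "U" = 55 is 1 byte ≤ B = 4; zero-pad to 4 bytes: K' = 55 00 00 00.
K' ⊕ ipad = 63 36 36 36.  K' ⊕ opad = 09 5c 5c 5c.
Inner input = (K'⊕ipad) ∥ m = 63 36 36 36 ∥ a0 94.
Inner hash: sum = 99+54+54+54+160+148 = 569 → 02 39.
Outer input = (K'⊕opad) ∥ inner = 09 5c 5c 5c ∥ 02 39.
Outer hash (tag): sum = 9+92+92+92+2+57 = 344 → 01 58.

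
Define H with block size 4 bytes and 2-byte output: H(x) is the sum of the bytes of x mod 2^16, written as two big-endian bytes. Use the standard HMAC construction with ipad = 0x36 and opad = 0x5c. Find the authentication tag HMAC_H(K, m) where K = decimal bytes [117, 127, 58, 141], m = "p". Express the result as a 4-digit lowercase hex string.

Key decimal bytes [117, 127, 58, 141] = 75 7f 3a 8d is exactly B = 4 bytes: K' = 75 7f 3a 8d.
K' ⊕ ipad = 43 49 0c bb.  K' ⊕ opad = 29 23 66 d1.
Inner input = (K'⊕ipad) ∥ m = 43 49 0c bb ∥ 70.
Inner hash: sum = 67+73+12+187+112 = 451 → 01 c3.
Outer input = (K'⊕opad) ∥ inner = 29 23 66 d1 ∥ 01 c3.
Outer hash (tag): sum = 41+35+102+209+1+195 = 583 → 02 47.

0247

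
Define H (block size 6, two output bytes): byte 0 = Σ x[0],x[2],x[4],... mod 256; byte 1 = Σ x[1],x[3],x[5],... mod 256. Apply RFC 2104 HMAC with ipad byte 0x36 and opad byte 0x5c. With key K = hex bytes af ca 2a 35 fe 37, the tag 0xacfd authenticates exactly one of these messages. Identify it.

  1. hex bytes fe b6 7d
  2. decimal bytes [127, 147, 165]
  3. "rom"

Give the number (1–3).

Key hex bytes af ca 2a 35 fe 37 is exactly B = 6 bytes: K' = af ca 2a 35 fe 37.
K' ⊕ ipad = 99 fc 1c 03 c8 01; K' ⊕ opad = f3 96 76 69 a2 6b.
m1: inner = H(99 fc 1c 03 c8 01 fe b6 7d) = f8 b6; tag = H(f3 96 76 69 a2 6b f8 b6) = 0320
m2: inner = H(99 fc 1c 03 c8 01 7f 93 a5) = a1 93; tag = H(f3 96 76 69 a2 6b a1 93) = acfd ← matches
m3: inner = H(99 fc 1c 03 c8 01 72 6f 6d) = 5c 6f; tag = H(f3 96 76 69 a2 6b 5c 6f) = 67d9

2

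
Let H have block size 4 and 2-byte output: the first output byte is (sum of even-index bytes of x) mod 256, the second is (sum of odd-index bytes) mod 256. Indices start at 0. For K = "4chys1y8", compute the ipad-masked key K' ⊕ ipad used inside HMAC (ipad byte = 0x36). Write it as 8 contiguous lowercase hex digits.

be733636

Key "4chys1y8" = 34 63 68 79 73 31 79 38 is 8 bytes > B = 4, so hash it first: H(key) = 88 45, then zero-pad to 4 bytes: K' = 88 45 00 00.
XOR each byte with 0x36: 88⊕36=be, 45⊕36=73, 00⊕36=36, 00⊕36=36.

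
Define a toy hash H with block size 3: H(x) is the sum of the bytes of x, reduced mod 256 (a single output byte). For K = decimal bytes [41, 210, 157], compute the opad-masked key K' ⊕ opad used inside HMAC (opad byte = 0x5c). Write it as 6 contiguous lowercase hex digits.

758ec1

Key decimal bytes [41, 210, 157] = 29 d2 9d is exactly B = 3 bytes: K' = 29 d2 9d.
XOR each byte with 0x5c: 29⊕5c=75, d2⊕5c=8e, 9d⊕5c=c1.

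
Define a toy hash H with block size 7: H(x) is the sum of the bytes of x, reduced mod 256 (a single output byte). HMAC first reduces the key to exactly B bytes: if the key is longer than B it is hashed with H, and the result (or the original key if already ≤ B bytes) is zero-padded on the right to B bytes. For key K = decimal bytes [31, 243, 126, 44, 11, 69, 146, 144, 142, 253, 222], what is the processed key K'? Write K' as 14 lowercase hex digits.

|K| = 11 > B = 7, so first hash the key.
H(K): sum = 31+243+126+44+11+69+146+144+142+253+222 = 1431; mod 256 = 151 → 97.
Zero-pad H(K) = 97 to 7 bytes: K' = 97 00 00 00 00 00 00.

97000000000000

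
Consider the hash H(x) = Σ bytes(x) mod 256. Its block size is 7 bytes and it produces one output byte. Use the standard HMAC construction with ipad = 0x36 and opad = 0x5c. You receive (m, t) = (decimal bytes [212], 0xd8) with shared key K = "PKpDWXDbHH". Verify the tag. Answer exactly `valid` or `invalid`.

invalid

Key "PKpDWXDbHH" = 50 4b 70 44 57 58 44 62 48 48 is 10 bytes > B = 7, so hash it first: H(key) = 34, then zero-pad to 7 bytes: K' = 34 00 00 00 00 00 00.
K' ⊕ ipad = 02 36 36 36 36 36 36; K' ⊕ opad = 68 5c 5c 5c 5c 5c 5c.
Inner hash: sum = 2+54+54+54+54+54+54+212 = 538; mod 256 = 26 → 1a.
Outer hash (recomputed tag): sum = 104+92+92+92+92+92+92+26 = 682; mod 256 = 170 → aa.
Recomputed tag = aa; claimed = d8 → mismatch.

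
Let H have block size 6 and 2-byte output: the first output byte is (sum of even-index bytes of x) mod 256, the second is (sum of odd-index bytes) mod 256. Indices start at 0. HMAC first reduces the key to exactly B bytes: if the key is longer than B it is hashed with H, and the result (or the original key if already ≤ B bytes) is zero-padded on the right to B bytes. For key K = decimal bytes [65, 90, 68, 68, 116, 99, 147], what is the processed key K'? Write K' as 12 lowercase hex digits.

8c0100000000

|K| = 7 > B = 6, so first hash the key.
H(K): even-index sum = 396 mod 256 = 140; odd-index sum = 257 mod 256 = 1 → 8c 01.
Zero-pad H(K) = 8c 01 to 6 bytes: K' = 8c 01 00 00 00 00.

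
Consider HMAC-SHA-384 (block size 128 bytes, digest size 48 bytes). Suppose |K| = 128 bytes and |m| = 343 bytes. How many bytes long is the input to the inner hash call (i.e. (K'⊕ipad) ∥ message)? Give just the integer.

471

Key is 128 ≤ 128 bytes, zero-padded: |K'| = 128.
Inner input = (K'⊕ipad) ∥ m → 128 + 343 = 471 bytes.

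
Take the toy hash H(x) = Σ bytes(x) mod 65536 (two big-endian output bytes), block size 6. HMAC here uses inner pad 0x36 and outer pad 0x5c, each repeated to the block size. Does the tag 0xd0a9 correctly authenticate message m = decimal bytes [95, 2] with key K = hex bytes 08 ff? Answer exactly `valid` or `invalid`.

invalid

Key hex bytes 08 ff is 2 bytes ≤ B = 6; zero-pad to 6 bytes: K' = 08 ff 00 00 00 00.
K' ⊕ ipad = 3e c9 36 36 36 36; K' ⊕ opad = 54 a3 5c 5c 5c 5c.
Inner hash: sum = 62+201+54+54+54+54+95+2 = 576 → 02 40.
Outer hash (recomputed tag): sum = 84+163+92+92+92+92+2+64 = 681 → 02 a9.
Recomputed tag = 02a9; claimed = d0a9 → mismatch.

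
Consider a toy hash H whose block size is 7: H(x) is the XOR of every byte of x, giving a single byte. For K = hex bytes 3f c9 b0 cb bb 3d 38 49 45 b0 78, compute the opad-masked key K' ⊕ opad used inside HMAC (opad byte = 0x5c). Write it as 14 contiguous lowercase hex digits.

Key hex bytes 3f c9 b0 cb bb 3d 38 49 45 b0 78 is 11 bytes > B = 7, so hash it first: H(key) = f7, then zero-pad to 7 bytes: K' = f7 00 00 00 00 00 00.
XOR each byte with 0x5c: f7⊕5c=ab, 00⊕5c=5c, 00⊕5c=5c, 00⊕5c=5c, 00⊕5c=5c, 00⊕5c=5c, 00⊕5c=5c.

ab5c5c5c5c5c5c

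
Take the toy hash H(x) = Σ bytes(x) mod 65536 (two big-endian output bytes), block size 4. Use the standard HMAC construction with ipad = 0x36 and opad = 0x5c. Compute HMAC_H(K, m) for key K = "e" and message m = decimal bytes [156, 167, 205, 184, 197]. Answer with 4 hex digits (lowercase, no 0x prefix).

Key "e" = 65 is 1 byte ≤ B = 4; zero-pad to 4 bytes: K' = 65 00 00 00.
K' ⊕ ipad = 53 36 36 36.  K' ⊕ opad = 39 5c 5c 5c.
Inner input = (K'⊕ipad) ∥ m = 53 36 36 36 ∥ 9c a7 cd b8 c5.
Inner hash: sum = 83+54+54+54+156+167+205+184+197 = 1154 → 04 82.
Outer input = (K'⊕opad) ∥ inner = 39 5c 5c 5c ∥ 04 82.
Outer hash (tag): sum = 57+92+92+92+4+130 = 467 → 01 d3.

01d3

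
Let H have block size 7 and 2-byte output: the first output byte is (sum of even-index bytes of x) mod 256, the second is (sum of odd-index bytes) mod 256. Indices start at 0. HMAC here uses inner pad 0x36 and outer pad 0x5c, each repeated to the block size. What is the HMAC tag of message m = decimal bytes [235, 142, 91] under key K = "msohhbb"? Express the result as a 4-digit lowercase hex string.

1395

Key "msohhbb" = 6d 73 6f 68 68 62 62 is exactly B = 7 bytes: K' = 6d 73 6f 68 68 62 62.
K' ⊕ ipad = 5b 45 59 5e 5e 54 54.  K' ⊕ opad = 31 2f 33 34 34 3e 3e.
Inner input = (K'⊕ipad) ∥ m = 5b 45 59 5e 5e 54 54 ∥ eb 8e 5b.
Inner hash: even-index sum = 500 mod 256 = 244; odd-index sum = 573 mod 256 = 61 → f4 3d.
Outer input = (K'⊕opad) ∥ inner = 31 2f 33 34 34 3e 3e ∥ f4 3d.
Outer hash (tag): even-index sum = 275 mod 256 = 19; odd-index sum = 405 mod 256 = 149 → 13 95.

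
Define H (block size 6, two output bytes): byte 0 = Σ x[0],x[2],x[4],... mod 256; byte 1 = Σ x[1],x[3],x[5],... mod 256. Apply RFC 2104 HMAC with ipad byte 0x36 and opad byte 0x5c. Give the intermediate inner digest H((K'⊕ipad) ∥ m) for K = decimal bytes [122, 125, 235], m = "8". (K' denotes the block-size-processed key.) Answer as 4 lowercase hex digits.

Key decimal bytes [122, 125, 235] = 7a 7d eb is 3 bytes ≤ B = 6; zero-pad to 6 bytes: K' = 7a 7d eb 00 00 00.
K' ⊕ ipad = 4c 4b dd 36 36 36.
Inner input = 4c 4b dd 36 36 36 ∥ 38.
Inner hash: even-index sum = 407 mod 256 = 151; odd-index sum = 183 mod 256 = 183 → 97 b7.

97b7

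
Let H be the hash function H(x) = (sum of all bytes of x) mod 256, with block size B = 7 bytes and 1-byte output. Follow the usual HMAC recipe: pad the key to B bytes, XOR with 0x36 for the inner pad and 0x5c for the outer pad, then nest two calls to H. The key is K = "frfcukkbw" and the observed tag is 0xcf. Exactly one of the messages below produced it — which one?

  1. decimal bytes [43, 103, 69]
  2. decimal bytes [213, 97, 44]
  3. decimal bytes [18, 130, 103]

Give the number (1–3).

Key "frfcukkbw" = 66 72 66 63 75 6b 6b 62 77 is 9 bytes > B = 7, so hash it first: H(key) = c5, then zero-pad to 7 bytes: K' = c5 00 00 00 00 00 00.
K' ⊕ ipad = f3 36 36 36 36 36 36; K' ⊕ opad = 99 5c 5c 5c 5c 5c 5c.
m1: inner = H(f3 36 36 36 36 36 36 2b 67 45) = 0e; tag = H(99 5c 5c 5c 5c 5c 5c 0e) = cf ← matches
m2: inner = H(f3 36 36 36 36 36 36 d5 61 2c) = 99; tag = H(99 5c 5c 5c 5c 5c 5c 99) = 5a
m3: inner = H(f3 36 36 36 36 36 36 12 82 67) = 32; tag = H(99 5c 5c 5c 5c 5c 5c 32) = f3

1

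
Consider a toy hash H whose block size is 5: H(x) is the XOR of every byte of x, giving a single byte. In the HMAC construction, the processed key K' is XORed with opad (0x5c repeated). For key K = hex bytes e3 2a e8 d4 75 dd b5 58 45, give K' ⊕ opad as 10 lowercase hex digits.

Key hex bytes e3 2a e8 d4 75 dd b5 58 45 is 9 bytes > B = 5, so hash it first: H(key) = f5, then zero-pad to 5 bytes: K' = f5 00 00 00 00.
XOR each byte with 0x5c: f5⊕5c=a9, 00⊕5c=5c, 00⊕5c=5c, 00⊕5c=5c, 00⊕5c=5c.

a95c5c5c5c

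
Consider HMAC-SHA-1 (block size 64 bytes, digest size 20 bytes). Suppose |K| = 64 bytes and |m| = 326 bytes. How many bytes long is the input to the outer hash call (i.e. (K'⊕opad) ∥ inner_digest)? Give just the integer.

84

Key is 64 ≤ 64 bytes, zero-padded: |K'| = 64.
Outer input = (K'⊕opad) ∥ H(inner) → 64 + 20 = 84 bytes.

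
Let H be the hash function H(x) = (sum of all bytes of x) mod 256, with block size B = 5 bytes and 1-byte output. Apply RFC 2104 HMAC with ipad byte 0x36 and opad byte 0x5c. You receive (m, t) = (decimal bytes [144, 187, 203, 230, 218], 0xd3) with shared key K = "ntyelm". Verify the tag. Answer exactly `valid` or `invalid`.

Key "ntyelm" = 6e 74 79 65 6c 6d is 6 bytes > B = 5, so hash it first: H(key) = 99, then zero-pad to 5 bytes: K' = 99 00 00 00 00.
K' ⊕ ipad = af 36 36 36 36; K' ⊕ opad = c5 5c 5c 5c 5c.
Inner hash: sum = 175+54+54+54+54+144+187+203+230+218 = 1373; mod 256 = 93 → 5d.
Outer hash (recomputed tag): sum = 197+92+92+92+92+93 = 658; mod 256 = 146 → 92.
Recomputed tag = 92; claimed = d3 → mismatch.

invalid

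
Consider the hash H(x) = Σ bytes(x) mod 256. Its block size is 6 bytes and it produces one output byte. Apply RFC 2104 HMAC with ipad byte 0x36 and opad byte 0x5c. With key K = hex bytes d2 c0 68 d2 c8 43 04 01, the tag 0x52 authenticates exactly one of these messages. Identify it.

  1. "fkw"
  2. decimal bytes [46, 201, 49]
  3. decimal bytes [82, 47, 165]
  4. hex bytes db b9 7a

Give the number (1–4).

4

Key hex bytes d2 c0 68 d2 c8 43 04 01 is 8 bytes > B = 6, so hash it first: H(key) = dc, then zero-pad to 6 bytes: K' = dc 00 00 00 00 00.
K' ⊕ ipad = ea 36 36 36 36 36; K' ⊕ opad = 80 5c 5c 5c 5c 5c.
m1: inner = H(ea 36 36 36 36 36 66 6b 77) = 40; tag = H(80 5c 5c 5c 5c 5c 40) = 8c
m2: inner = H(ea 36 36 36 36 36 2e c9 31) = 20; tag = H(80 5c 5c 5c 5c 5c 20) = 6c
m3: inner = H(ea 36 36 36 36 36 52 2f a5) = 1e; tag = H(80 5c 5c 5c 5c 5c 1e) = 6a
m4: inner = H(ea 36 36 36 36 36 db b9 7a) = 06; tag = H(80 5c 5c 5c 5c 5c 06) = 52 ← matches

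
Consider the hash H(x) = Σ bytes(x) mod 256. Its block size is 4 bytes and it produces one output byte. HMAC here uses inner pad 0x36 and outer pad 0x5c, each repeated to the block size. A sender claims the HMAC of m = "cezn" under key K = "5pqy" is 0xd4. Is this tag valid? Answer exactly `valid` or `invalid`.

Key "5pqy" = 35 70 71 79 is exactly B = 4 bytes: K' = 35 70 71 79.
K' ⊕ ipad = 03 46 47 4f; K' ⊕ opad = 69 2c 2d 25.
Inner hash: sum = 3+70+71+79+99+101+122+110 = 655; mod 256 = 143 → 8f.
Outer hash (recomputed tag): sum = 105+44+45+37+143 = 374; mod 256 = 118 → 76.
Recomputed tag = 76; claimed = d4 → mismatch.

invalid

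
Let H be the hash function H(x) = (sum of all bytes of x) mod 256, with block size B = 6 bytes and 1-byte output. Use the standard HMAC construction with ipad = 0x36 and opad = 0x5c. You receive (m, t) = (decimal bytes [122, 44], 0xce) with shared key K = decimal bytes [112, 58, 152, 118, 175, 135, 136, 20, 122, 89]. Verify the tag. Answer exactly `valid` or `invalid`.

invalid

Key decimal bytes [112, 58, 152, 118, 175, 135, 136, 20, 122, 89] = 70 3a 98 76 af 87 88 14 7a 59 is 10 bytes > B = 6, so hash it first: H(key) = 5d, then zero-pad to 6 bytes: K' = 5d 00 00 00 00 00.
K' ⊕ ipad = 6b 36 36 36 36 36; K' ⊕ opad = 01 5c 5c 5c 5c 5c.
Inner hash: sum = 107+54+54+54+54+54+122+44 = 543; mod 256 = 31 → 1f.
Outer hash (recomputed tag): sum = 1+92+92+92+92+92+31 = 492; mod 256 = 236 → ec.
Recomputed tag = ec; claimed = ce → mismatch.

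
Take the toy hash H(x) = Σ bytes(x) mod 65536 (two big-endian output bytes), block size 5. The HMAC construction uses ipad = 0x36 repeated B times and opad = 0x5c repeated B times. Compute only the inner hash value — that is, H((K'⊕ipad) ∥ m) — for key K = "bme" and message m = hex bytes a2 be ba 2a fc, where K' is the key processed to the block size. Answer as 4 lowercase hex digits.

Key "bme" = 62 6d 65 is 3 bytes ≤ B = 5; zero-pad to 5 bytes: K' = 62 6d 65 00 00.
K' ⊕ ipad = 54 5b 53 36 36.
Inner input = 54 5b 53 36 36 ∥ a2 be ba 2a fc.
Inner hash: sum = 84+91+83+54+54+162+190+186+42+252 = 1198 → 04 ae.

04ae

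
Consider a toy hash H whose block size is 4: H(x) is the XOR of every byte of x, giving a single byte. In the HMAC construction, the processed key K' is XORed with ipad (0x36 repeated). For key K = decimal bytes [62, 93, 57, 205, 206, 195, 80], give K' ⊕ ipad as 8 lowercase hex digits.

fc363636

Key decimal bytes [62, 93, 57, 205, 206, 195, 80] = 3e 5d 39 cd ce c3 50 is 7 bytes > B = 4, so hash it first: H(key) = ca, then zero-pad to 4 bytes: K' = ca 00 00 00.
XOR each byte with 0x36: ca⊕36=fc, 00⊕36=36, 00⊕36=36, 00⊕36=36.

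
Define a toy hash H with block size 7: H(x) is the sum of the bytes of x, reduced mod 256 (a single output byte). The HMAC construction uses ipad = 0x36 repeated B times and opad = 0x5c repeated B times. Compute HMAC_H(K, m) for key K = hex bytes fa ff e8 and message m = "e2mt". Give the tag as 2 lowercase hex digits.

Key hex bytes fa ff e8 is 3 bytes ≤ B = 7; zero-pad to 7 bytes: K' = fa ff e8 00 00 00 00.
K' ⊕ ipad = cc c9 de 36 36 36 36.  K' ⊕ opad = a6 a3 b4 5c 5c 5c 5c.
Inner input = (K'⊕ipad) ∥ m = cc c9 de 36 36 36 36 ∥ 65 32 6d 74.
Inner hash: sum = 204+201+222+54+54+54+54+101+50+109+116 = 1219; mod 256 = 195 → c3.
Outer input = (K'⊕opad) ∥ inner = a6 a3 b4 5c 5c 5c 5c ∥ c3.
Outer hash (tag): sum = 166+163+180+92+92+92+92+195 = 1072; mod 256 = 48 → 30.

30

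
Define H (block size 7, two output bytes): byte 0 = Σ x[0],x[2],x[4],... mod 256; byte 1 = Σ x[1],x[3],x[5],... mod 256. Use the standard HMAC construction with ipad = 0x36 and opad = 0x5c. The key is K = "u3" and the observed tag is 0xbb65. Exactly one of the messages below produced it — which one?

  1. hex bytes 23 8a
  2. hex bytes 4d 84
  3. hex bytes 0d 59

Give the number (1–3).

Key "u3" = 75 33 is 2 bytes ≤ B = 7; zero-pad to 7 bytes: K' = 75 33 00 00 00 00 00.
K' ⊕ ipad = 43 05 36 36 36 36 36; K' ⊕ opad = 29 6f 5c 5c 5c 5c 5c.
m1: inner = H(43 05 36 36 36 36 36 23 8a) = 6f 94; tag = H(29 6f 5c 5c 5c 5c 5c 6f 94) = d196
m2: inner = H(43 05 36 36 36 36 36 4d 84) = 69 be; tag = H(29 6f 5c 5c 5c 5c 5c 69 be) = fb90
m3: inner = H(43 05 36 36 36 36 36 0d 59) = 3e 7e; tag = H(29 6f 5c 5c 5c 5c 5c 3e 7e) = bb65 ← matches

3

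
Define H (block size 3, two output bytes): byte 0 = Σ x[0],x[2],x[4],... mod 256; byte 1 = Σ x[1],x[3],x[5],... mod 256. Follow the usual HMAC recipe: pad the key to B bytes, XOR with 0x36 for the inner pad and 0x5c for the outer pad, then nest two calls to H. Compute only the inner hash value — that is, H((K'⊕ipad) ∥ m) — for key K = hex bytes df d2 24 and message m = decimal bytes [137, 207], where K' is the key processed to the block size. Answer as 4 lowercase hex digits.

ca6d

Key hex bytes df d2 24 is exactly B = 3 bytes: K' = df d2 24.
K' ⊕ ipad = e9 e4 12.
Inner input = e9 e4 12 ∥ 89 cf.
Inner hash: even-index sum = 458 mod 256 = 202; odd-index sum = 365 mod 256 = 109 → ca 6d.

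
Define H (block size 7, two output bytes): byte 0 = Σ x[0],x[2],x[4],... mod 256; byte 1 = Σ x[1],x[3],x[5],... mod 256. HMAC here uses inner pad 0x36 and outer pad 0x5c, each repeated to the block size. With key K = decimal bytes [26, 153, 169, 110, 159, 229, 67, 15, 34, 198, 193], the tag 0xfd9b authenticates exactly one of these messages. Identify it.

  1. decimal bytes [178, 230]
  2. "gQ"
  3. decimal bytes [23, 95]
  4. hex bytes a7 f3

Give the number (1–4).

Key decimal bytes [26, 153, 169, 110, 159, 229, 67, 15, 34, 198, 193] = 1a 99 a9 6e 9f e5 43 0f 22 c6 c1 is 11 bytes > B = 7, so hash it first: H(key) = 88 c1, then zero-pad to 7 bytes: K' = 88 c1 00 00 00 00 00.
K' ⊕ ipad = be f7 36 36 36 36 36; K' ⊕ opad = d4 9d 5c 5c 5c 5c 5c.
m1: inner = H(be f7 36 36 36 36 36 b2 e6) = 46 15; tag = H(d4 9d 5c 5c 5c 5c 5c 46 15) = fd9b ← matches
m2: inner = H(be f7 36 36 36 36 36 67 51) = b1 ca; tag = H(d4 9d 5c 5c 5c 5c 5c b1 ca) = b206
m3: inner = H(be f7 36 36 36 36 36 17 5f) = bf 7a; tag = H(d4 9d 5c 5c 5c 5c 5c bf 7a) = 6214
m4: inner = H(be f7 36 36 36 36 36 a7 f3) = 53 0a; tag = H(d4 9d 5c 5c 5c 5c 5c 53 0a) = f2a8

1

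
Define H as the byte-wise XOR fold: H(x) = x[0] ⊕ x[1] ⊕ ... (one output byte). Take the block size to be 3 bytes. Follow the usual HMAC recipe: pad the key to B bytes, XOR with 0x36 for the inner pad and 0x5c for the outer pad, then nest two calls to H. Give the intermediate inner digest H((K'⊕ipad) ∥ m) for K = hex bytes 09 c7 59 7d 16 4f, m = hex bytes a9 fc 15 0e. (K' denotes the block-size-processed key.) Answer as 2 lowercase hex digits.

cb

Key hex bytes 09 c7 59 7d 16 4f is 6 bytes > B = 3, so hash it first: H(key) = b3, then zero-pad to 3 bytes: K' = b3 00 00.
K' ⊕ ipad = 85 36 36.
Inner input = 85 36 36 ∥ a9 fc 15 0e.
Inner hash: XOR 85⊕36⊕36⊕a9⊕fc⊕15⊕0e = cb.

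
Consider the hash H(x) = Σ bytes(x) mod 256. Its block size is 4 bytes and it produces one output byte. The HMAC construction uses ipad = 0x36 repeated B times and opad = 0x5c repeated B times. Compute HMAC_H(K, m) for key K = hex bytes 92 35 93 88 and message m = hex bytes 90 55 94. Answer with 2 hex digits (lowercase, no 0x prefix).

Key hex bytes 92 35 93 88 is exactly B = 4 bytes: K' = 92 35 93 88.
K' ⊕ ipad = a4 03 a5 be.  K' ⊕ opad = ce 69 cf d4.
Inner input = (K'⊕ipad) ∥ m = a4 03 a5 be ∥ 90 55 94.
Inner hash: sum = 164+3+165+190+144+85+148 = 899; mod 256 = 131 → 83.
Outer input = (K'⊕opad) ∥ inner = ce 69 cf d4 ∥ 83.
Outer hash (tag): sum = 206+105+207+212+131 = 861; mod 256 = 93 → 5d.

5d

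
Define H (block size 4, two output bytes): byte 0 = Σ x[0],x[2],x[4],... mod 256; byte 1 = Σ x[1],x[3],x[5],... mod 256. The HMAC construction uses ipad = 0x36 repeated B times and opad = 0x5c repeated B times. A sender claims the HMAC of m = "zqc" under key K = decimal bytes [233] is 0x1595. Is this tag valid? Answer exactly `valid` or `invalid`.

invalid

Key decimal bytes [233] = e9 is 1 byte ≤ B = 4; zero-pad to 4 bytes: K' = e9 00 00 00.
K' ⊕ ipad = df 36 36 36; K' ⊕ opad = b5 5c 5c 5c.
Inner hash: even-index sum = 498 mod 256 = 242; odd-index sum = 221 mod 256 = 221 → f2 dd.
Outer hash (recomputed tag): even-index sum = 515 mod 256 = 3; odd-index sum = 405 mod 256 = 149 → 03 95.
Recomputed tag = 0395; claimed = 1595 → mismatch.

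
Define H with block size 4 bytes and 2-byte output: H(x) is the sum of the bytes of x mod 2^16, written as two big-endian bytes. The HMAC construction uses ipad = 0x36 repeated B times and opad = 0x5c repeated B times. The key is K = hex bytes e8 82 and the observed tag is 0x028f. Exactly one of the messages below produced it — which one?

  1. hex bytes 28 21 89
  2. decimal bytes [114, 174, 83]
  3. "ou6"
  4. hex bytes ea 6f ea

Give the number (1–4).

4

Key hex bytes e8 82 is 2 bytes ≤ B = 4; zero-pad to 4 bytes: K' = e8 82 00 00.
K' ⊕ ipad = de b4 36 36; K' ⊕ opad = b4 de 5c 5c.
m1: inner = H(de b4 36 36 28 21 89) = 02 d0; tag = H(b4 de 5c 5c 02 d0) = 031c
m2: inner = H(de b4 36 36 72 ae 53) = 03 71; tag = H(b4 de 5c 5c 03 71) = 02be
m3: inner = H(de b4 36 36 6f 75 36) = 03 18; tag = H(b4 de 5c 5c 03 18) = 0265
m4: inner = H(de b4 36 36 ea 6f ea) = 04 41; tag = H(b4 de 5c 5c 04 41) = 028f ← matches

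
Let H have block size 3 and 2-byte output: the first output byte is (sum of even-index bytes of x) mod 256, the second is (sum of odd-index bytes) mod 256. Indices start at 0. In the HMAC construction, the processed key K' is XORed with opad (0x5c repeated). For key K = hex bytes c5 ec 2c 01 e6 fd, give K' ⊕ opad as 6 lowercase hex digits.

Key hex bytes c5 ec 2c 01 e6 fd is 6 bytes > B = 3, so hash it first: H(key) = d7 ea, then zero-pad to 3 bytes: K' = d7 ea 00.
XOR each byte with 0x5c: d7⊕5c=8b, ea⊕5c=b6, 00⊕5c=5c.

8bb65c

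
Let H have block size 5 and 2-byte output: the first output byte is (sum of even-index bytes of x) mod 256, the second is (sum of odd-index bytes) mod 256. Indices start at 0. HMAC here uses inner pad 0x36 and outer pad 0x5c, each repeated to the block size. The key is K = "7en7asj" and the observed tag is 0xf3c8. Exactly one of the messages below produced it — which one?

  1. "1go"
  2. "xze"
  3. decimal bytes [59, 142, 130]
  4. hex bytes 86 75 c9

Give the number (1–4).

1

Key "7en7asj" = 37 65 6e 37 61 73 6a is 7 bytes > B = 5, so hash it first: H(key) = 70 0f, then zero-pad to 5 bytes: K' = 70 0f 00 00 00.
K' ⊕ ipad = 46 39 36 36 36; K' ⊕ opad = 2c 53 5c 5c 5c.
m1: inner = H(46 39 36 36 36 31 67 6f) = 19 0f; tag = H(2c 53 5c 5c 5c 19 0f) = f3c8 ← matches
m2: inner = H(46 39 36 36 36 78 7a 65) = 2c 4c; tag = H(2c 53 5c 5c 5c 2c 4c) = 30db
m3: inner = H(46 39 36 36 36 3b 8e 82) = 40 2c; tag = H(2c 53 5c 5c 5c 40 2c) = 10ef
m4: inner = H(46 39 36 36 36 86 75 c9) = 27 be; tag = H(2c 53 5c 5c 5c 27 be) = a2d6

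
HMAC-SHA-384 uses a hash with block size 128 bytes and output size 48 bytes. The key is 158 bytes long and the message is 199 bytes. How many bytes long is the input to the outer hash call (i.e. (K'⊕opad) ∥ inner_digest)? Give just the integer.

Key is 158 > 128 bytes, so it is hashed to 48 bytes then zero-padded to 128: |K'| = 128.
Outer input = (K'⊕opad) ∥ H(inner) → 128 + 48 = 176 bytes.

176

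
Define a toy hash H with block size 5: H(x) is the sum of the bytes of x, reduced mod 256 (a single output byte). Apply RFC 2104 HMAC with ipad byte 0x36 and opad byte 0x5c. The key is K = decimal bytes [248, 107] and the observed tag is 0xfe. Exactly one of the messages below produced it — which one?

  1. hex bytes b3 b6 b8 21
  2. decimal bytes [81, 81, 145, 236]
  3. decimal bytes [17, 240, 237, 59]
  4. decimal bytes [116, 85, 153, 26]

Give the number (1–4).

1

Key decimal bytes [248, 107] = f8 6b is 2 bytes ≤ B = 5; zero-pad to 5 bytes: K' = f8 6b 00 00 00.
K' ⊕ ipad = ce 5d 36 36 36; K' ⊕ opad = a4 37 5c 5c 5c.
m1: inner = H(ce 5d 36 36 36 b3 b6 b8 21) = 0f; tag = H(a4 37 5c 5c 5c 0f) = fe ← matches
m2: inner = H(ce 5d 36 36 36 51 51 91 ec) = ec; tag = H(a4 37 5c 5c 5c ec) = db
m3: inner = H(ce 5d 36 36 36 11 f0 ed 3b) = f6; tag = H(a4 37 5c 5c 5c f6) = e5
m4: inner = H(ce 5d 36 36 36 74 55 99 1a) = 49; tag = H(a4 37 5c 5c 5c 49) = 38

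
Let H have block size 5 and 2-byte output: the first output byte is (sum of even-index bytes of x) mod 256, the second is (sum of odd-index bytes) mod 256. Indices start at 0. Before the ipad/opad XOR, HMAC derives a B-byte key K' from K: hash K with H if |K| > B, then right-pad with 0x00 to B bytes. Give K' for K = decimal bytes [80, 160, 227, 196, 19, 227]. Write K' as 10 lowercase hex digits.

4647000000

|K| = 6 > B = 5, so first hash the key.
H(K): even-index sum = 326 mod 256 = 70; odd-index sum = 583 mod 256 = 71 → 46 47.
Zero-pad H(K) = 46 47 to 5 bytes: K' = 46 47 00 00 00.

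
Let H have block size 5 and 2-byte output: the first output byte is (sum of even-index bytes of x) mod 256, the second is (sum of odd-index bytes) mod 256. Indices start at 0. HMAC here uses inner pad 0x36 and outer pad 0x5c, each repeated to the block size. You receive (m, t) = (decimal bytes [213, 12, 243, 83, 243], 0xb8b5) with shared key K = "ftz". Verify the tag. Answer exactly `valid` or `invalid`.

invalid

Key "ftz" = 66 74 7a is 3 bytes ≤ B = 5; zero-pad to 5 bytes: K' = 66 74 7a 00 00.
K' ⊕ ipad = 50 42 4c 36 36; K' ⊕ opad = 3a 28 26 5c 5c.
Inner hash: even-index sum = 305 mod 256 = 49; odd-index sum = 819 mod 256 = 51 → 31 33.
Outer hash (recomputed tag): even-index sum = 239 mod 256 = 239; odd-index sum = 181 mod 256 = 181 → ef b5.
Recomputed tag = efb5; claimed = b8b5 → mismatch.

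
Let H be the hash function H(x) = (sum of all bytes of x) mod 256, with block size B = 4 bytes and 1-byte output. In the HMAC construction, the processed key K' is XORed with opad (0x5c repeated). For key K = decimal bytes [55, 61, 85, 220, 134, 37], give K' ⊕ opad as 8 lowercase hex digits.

Key decimal bytes [55, 61, 85, 220, 134, 37] = 37 3d 55 dc 86 25 is 6 bytes > B = 4, so hash it first: H(key) = 50, then zero-pad to 4 bytes: K' = 50 00 00 00.
XOR each byte with 0x5c: 50⊕5c=0c, 00⊕5c=5c, 00⊕5c=5c, 00⊕5c=5c.

0c5c5c5c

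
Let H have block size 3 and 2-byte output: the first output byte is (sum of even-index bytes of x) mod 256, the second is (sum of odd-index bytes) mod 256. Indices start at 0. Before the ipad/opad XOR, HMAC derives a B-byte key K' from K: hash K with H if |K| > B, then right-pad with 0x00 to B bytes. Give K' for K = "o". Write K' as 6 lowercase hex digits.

Key "o" = 6f is 1 byte ≤ B = 3; zero-pad to 3 bytes: K' = 6f 00 00.

6f0000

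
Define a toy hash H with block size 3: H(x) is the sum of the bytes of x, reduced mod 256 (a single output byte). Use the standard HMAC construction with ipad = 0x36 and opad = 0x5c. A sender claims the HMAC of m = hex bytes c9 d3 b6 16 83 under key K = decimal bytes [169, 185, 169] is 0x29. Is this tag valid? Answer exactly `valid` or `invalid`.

Key decimal bytes [169, 185, 169] = a9 b9 a9 is exactly B = 3 bytes: K' = a9 b9 a9.
K' ⊕ ipad = 9f 8f 9f; K' ⊕ opad = f5 e5 f5.
Inner hash: sum = 159+143+159+201+211+182+22+131 = 1208; mod 256 = 184 → b8.
Outer hash (recomputed tag): sum = 245+229+245+184 = 903; mod 256 = 135 → 87.
Recomputed tag = 87; claimed = 29 → mismatch.

invalid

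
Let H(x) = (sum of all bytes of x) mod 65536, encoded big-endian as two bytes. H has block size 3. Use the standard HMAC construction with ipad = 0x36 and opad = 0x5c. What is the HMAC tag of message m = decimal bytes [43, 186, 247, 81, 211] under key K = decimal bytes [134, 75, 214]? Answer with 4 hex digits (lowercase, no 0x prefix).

018d

Key decimal bytes [134, 75, 214] = 86 4b d6 is exactly B = 3 bytes: K' = 86 4b d6.
K' ⊕ ipad = b0 7d e0.  K' ⊕ opad = da 17 8a.
Inner input = (K'⊕ipad) ∥ m = b0 7d e0 ∥ 2b ba f7 51 d3.
Inner hash: sum = 176+125+224+43+186+247+81+211 = 1293 → 05 0d.
Outer input = (K'⊕opad) ∥ inner = da 17 8a ∥ 05 0d.
Outer hash (tag): sum = 218+23+138+5+13 = 397 → 01 8d.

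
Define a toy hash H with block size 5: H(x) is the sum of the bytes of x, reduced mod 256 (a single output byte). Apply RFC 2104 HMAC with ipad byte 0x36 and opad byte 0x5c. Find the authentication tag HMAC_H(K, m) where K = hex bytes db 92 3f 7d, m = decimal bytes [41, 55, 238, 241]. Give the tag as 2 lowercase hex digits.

8f

Key hex bytes db 92 3f 7d is 4 bytes ≤ B = 5; zero-pad to 5 bytes: K' = db 92 3f 7d 00.
K' ⊕ ipad = ed a4 09 4b 36.  K' ⊕ opad = 87 ce 63 21 5c.
Inner input = (K'⊕ipad) ∥ m = ed a4 09 4b 36 ∥ 29 37 ee f1.
Inner hash: sum = 237+164+9+75+54+41+55+238+241 = 1114; mod 256 = 90 → 5a.
Outer input = (K'⊕opad) ∥ inner = 87 ce 63 21 5c ∥ 5a.
Outer hash (tag): sum = 135+206+99+33+92+90 = 655; mod 256 = 143 → 8f.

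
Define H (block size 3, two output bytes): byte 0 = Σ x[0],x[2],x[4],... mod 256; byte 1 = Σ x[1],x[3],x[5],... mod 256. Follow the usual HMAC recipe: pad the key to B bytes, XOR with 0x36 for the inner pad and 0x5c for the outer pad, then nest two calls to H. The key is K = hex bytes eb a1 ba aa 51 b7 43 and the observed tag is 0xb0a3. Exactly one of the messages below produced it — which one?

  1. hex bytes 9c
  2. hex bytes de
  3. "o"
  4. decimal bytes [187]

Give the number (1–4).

4

Key hex bytes eb a1 ba aa 51 b7 43 is 7 bytes > B = 3, so hash it first: H(key) = 39 02, then zero-pad to 3 bytes: K' = 39 02 00.
K' ⊕ ipad = 0f 34 36; K' ⊕ opad = 65 5e 5c.
m1: inner = H(0f 34 36 9c) = 45 d0; tag = H(65 5e 5c 45 d0) = 91a3
m2: inner = H(0f 34 36 de) = 45 12; tag = H(65 5e 5c 45 12) = d3a3
m3: inner = H(0f 34 36 6f) = 45 a3; tag = H(65 5e 5c 45 a3) = 64a3
m4: inner = H(0f 34 36 bb) = 45 ef; tag = H(65 5e 5c 45 ef) = b0a3 ← matches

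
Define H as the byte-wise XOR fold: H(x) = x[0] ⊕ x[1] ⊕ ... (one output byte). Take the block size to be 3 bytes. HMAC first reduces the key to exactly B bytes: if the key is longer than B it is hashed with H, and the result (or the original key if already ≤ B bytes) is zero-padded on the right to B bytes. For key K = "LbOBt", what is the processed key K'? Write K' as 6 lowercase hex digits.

|K| = 5 > B = 3, so first hash the key.
H(K): XOR 4c⊕62⊕4f⊕42⊕74 = 57.
Zero-pad H(K) = 57 to 3 bytes: K' = 57 00 00.

570000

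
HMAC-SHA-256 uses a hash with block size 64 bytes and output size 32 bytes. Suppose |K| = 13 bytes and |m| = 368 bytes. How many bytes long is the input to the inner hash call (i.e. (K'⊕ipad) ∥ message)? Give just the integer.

432

Key is 13 ≤ 64 bytes, zero-padded: |K'| = 64.
Inner input = (K'⊕ipad) ∥ m → 64 + 368 = 432 bytes.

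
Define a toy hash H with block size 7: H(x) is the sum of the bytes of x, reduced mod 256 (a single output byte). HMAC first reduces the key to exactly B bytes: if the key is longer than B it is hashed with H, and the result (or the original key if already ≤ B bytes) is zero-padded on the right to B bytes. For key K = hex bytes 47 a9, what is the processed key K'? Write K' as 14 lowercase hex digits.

Key hex bytes 47 a9 is 2 bytes ≤ B = 7; zero-pad to 7 bytes: K' = 47 a9 00 00 00 00 00.

47a90000000000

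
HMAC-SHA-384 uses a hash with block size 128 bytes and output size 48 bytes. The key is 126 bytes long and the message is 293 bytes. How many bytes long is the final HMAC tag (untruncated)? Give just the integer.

The tag is one SHA-384 digest: 48 bytes.

48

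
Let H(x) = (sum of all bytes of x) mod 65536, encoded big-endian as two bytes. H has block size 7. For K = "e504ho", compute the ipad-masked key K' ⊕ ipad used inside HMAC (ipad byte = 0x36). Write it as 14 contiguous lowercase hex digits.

Key "e504ho" = 65 35 30 34 68 6f is 6 bytes ≤ B = 7; zero-pad to 7 bytes: K' = 65 35 30 34 68 6f 00.
XOR each byte with 0x36: 65⊕36=53, 35⊕36=03, 30⊕36=06, 34⊕36=02, 68⊕36=5e, 6f⊕36=59, 00⊕36=36.

530306025e5936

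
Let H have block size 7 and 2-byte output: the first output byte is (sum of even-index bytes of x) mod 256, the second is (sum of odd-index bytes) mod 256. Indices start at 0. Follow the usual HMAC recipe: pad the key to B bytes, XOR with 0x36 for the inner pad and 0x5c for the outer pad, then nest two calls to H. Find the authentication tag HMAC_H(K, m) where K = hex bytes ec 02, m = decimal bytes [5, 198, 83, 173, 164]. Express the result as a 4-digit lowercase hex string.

6005

Key hex bytes ec 02 is 2 bytes ≤ B = 7; zero-pad to 7 bytes: K' = ec 02 00 00 00 00 00.
K' ⊕ ipad = da 34 36 36 36 36 36.  K' ⊕ opad = b0 5e 5c 5c 5c 5c 5c.
Inner input = (K'⊕ipad) ∥ m = da 34 36 36 36 36 36 ∥ 05 c6 53 ad a4.
Inner hash: even-index sum = 751 mod 256 = 239; odd-index sum = 412 mod 256 = 156 → ef 9c.
Outer input = (K'⊕opad) ∥ inner = b0 5e 5c 5c 5c 5c 5c ∥ ef 9c.
Outer hash (tag): even-index sum = 608 mod 256 = 96; odd-index sum = 517 mod 256 = 5 → 60 05.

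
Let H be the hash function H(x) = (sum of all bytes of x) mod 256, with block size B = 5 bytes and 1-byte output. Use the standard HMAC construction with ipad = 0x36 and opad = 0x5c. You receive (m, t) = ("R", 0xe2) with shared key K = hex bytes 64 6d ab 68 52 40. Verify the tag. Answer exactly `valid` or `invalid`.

invalid

Key hex bytes 64 6d ab 68 52 40 is 6 bytes > B = 5, so hash it first: H(key) = 76, then zero-pad to 5 bytes: K' = 76 00 00 00 00.
K' ⊕ ipad = 40 36 36 36 36; K' ⊕ opad = 2a 5c 5c 5c 5c.
Inner hash: sum = 64+54+54+54+54+82 = 362; mod 256 = 106 → 6a.
Outer hash (recomputed tag): sum = 42+92+92+92+92+106 = 516; mod 256 = 4 → 04.
Recomputed tag = 04; claimed = e2 → mismatch.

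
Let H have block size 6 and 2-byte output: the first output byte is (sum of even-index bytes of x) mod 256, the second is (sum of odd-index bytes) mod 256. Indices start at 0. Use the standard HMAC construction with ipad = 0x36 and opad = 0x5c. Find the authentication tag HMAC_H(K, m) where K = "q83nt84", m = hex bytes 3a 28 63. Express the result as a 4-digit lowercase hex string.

4bb6

Key "q83nt84" = 71 38 33 6e 74 38 34 is 7 bytes > B = 6, so hash it first: H(key) = 4c de, then zero-pad to 6 bytes: K' = 4c de 00 00 00 00.
K' ⊕ ipad = 7a e8 36 36 36 36.  K' ⊕ opad = 10 82 5c 5c 5c 5c.
Inner input = (K'⊕ipad) ∥ m = 7a e8 36 36 36 36 ∥ 3a 28 63.
Inner hash: even-index sum = 387 mod 256 = 131; odd-index sum = 380 mod 256 = 124 → 83 7c.
Outer input = (K'⊕opad) ∥ inner = 10 82 5c 5c 5c 5c ∥ 83 7c.
Outer hash (tag): even-index sum = 331 mod 256 = 75; odd-index sum = 438 mod 256 = 182 → 4b b6.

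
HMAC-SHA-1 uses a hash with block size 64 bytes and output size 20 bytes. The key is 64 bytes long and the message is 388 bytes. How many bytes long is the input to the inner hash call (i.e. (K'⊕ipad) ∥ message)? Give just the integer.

Key is 64 ≤ 64 bytes, zero-padded: |K'| = 64.
Inner input = (K'⊕ipad) ∥ m → 64 + 388 = 452 bytes.

452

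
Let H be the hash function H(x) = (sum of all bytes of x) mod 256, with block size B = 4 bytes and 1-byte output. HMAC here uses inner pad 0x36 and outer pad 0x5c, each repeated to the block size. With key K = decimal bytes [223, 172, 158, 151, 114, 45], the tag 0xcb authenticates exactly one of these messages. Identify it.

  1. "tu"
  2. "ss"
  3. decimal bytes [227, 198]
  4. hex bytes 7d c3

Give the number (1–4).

Key decimal bytes [223, 172, 158, 151, 114, 45] = df ac 9e 97 72 2d is 6 bytes > B = 4, so hash it first: H(key) = 5f, then zero-pad to 4 bytes: K' = 5f 00 00 00.
K' ⊕ ipad = 69 36 36 36; K' ⊕ opad = 03 5c 5c 5c.
m1: inner = H(69 36 36 36 74 75) = f4; tag = H(03 5c 5c 5c f4) = 0b
m2: inner = H(69 36 36 36 73 73) = f1; tag = H(03 5c 5c 5c f1) = 08
m3: inner = H(69 36 36 36 e3 c6) = b4; tag = H(03 5c 5c 5c b4) = cb ← matches
m4: inner = H(69 36 36 36 7d c3) = 4b; tag = H(03 5c 5c 5c 4b) = 62

3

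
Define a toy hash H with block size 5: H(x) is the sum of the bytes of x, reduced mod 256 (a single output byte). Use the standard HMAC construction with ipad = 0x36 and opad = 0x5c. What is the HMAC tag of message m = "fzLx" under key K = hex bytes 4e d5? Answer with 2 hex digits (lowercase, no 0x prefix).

50

Key hex bytes 4e d5 is 2 bytes ≤ B = 5; zero-pad to 5 bytes: K' = 4e d5 00 00 00.
K' ⊕ ipad = 78 e3 36 36 36.  K' ⊕ opad = 12 89 5c 5c 5c.
Inner input = (K'⊕ipad) ∥ m = 78 e3 36 36 36 ∥ 66 7a 4c 78.
Inner hash: sum = 120+227+54+54+54+102+122+76+120 = 929; mod 256 = 161 → a1.
Outer input = (K'⊕opad) ∥ inner = 12 89 5c 5c 5c ∥ a1.
Outer hash (tag): sum = 18+137+92+92+92+161 = 592; mod 256 = 80 → 50.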